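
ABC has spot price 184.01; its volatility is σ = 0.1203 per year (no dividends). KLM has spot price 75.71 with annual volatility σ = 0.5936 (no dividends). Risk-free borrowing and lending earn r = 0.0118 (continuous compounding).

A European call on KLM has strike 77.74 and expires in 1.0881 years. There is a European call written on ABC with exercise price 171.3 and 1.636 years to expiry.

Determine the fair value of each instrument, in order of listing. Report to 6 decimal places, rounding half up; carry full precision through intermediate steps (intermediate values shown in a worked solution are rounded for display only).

price(KLM call K=77.74) = 18.019071
price(ABC call K=171.3) = 20.611518

[KLM call K=77.74]
σ√T = 0.5936·√1.0881 = 0.619196
d₁ = (ln(S/K) + (r+σ²/2)T) / (σ√T) = (ln(75.71/77.74) + (0.0118+0.5936²/2)·1.0881) / 0.619196 = (-0.026460 + 0.204542) / 0.619196 = 0.287602
d₂ = d₁ − σ√T = 0.287602 − 0.619196 = -0.331595
e^{−rT} = 0.987242
N(d₁) = 0.613174,  N(d₂) = 0.370098
price = S·N(d₁) − K·e^{−rT}·N(d₂) = 46.423417 − 28.404346 = 18.019071
[ABC call K=171.3]
σ√T = 0.1203·√1.636 = 0.153871
d₁ = (ln(S/K) + (r+σ²/2)T) / (σ√T) = (ln(184.01/171.3) + (0.0118+0.1203²/2)·1.636) / 0.153871 = (0.071574 + 0.031143) / 0.153871 = 0.667550
d₂ = d₁ − σ√T = 0.667550 − 0.153871 = 0.513679
e^{−rT} = 0.980880
N(d₁) = 0.747789,  N(d₂) = 0.696262
price = S·N(d₁) − K·e^{−rT}·N(d₂) = 137.600743 − 116.989224 = 20.611518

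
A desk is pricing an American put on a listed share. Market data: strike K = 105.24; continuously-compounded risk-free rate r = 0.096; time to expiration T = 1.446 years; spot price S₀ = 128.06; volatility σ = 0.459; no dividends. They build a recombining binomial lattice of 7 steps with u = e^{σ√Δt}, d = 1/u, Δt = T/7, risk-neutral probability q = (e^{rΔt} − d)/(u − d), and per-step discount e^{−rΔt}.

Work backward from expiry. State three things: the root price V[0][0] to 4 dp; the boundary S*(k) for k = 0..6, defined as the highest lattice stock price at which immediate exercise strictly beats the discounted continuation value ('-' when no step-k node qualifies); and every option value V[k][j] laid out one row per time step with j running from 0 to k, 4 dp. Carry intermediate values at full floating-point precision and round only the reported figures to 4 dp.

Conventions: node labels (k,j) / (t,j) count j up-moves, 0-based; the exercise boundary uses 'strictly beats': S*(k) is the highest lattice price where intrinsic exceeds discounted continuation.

price = 10.4612
boundary = - - - 68.4875 55.5917 68.4875 84.3746
tree:
10.4612
16.4394 4.8017
25.0541 8.3392 1.3968
36.7525 14.1646 2.7494 0.0772
49.6483 23.3347 5.4074 0.1562 0.0000
60.1158 36.7525 10.6266 0.3160 0.0000 0.0000
68.6124 49.6483 20.8654 0.6392 0.0000 0.0000 0.0000
75.5091 60.1158 36.7525 1.2928 0.0000 0.0000 0.0000 0.0000

params: Δt=0.20657 u=1.23197 d=0.81171 q=0.49569 e^(-rΔt)=0.98036
t_7 payoffs: 75.5091 60.1158 36.7525 1.2928 0.0000 0.0000 0.0000 0.0000
t_6: node(6,0) S=36.6276 payoff=68.6124 vs cont=66.5459 → 68.6124 [stop]  node(6,1) S=55.5917 payoff=49.6483 vs cont=47.5818 → 49.6483 [stop]  node(6,2) S=84.3746 payoff=20.8654 vs cont=18.7989 → 20.8654 [stop]  node(6,3) S=128.0600 payoff=0.0000 vs cont=0.6392 → 0.6392 [wait]  node(6,4) S=194.3637 payoff=0.0000 vs cont=0.0000 → 0.0000 [wait]  node(6,5) S=294.9964 payoff=0.0000 vs cont=0.0000 → 0.0000 [wait]  node(6,6) S=447.7323 payoff=0.0000 vs cont=0.0000 → 0.0000 [wait]  ⇒ S*(6)=84.3746
t_5: node(5,0) S=45.1242 payoff=60.1158 vs cont=58.0494 → 60.1158 [stop]  node(5,1) S=68.4875 payoff=36.7525 vs cont=34.6861 → 36.7525 [stop]  node(5,2) S=103.9472 payoff=1.2928 vs cont=10.6266 → 10.6266 [wait]  node(5,3) S=157.7663 payoff=0.0000 vs cont=0.3160 → 0.3160 [wait]  node(5,4) S=239.4506 payoff=0.0000 vs cont=0.0000 → 0.0000 [wait]  node(5,5) S=363.4273 payoff=0.0000 vs cont=0.0000 → 0.0000 [wait]  ⇒ S*(5)=68.4875
t_4: node(4,0) S=55.5917 payoff=49.6483 vs cont=47.5818 → 49.6483 [stop]  node(4,1) S=84.3746 payoff=20.8654 vs cont=23.3347 → 23.3347 [wait]  node(4,2) S=128.0600 payoff=0.0000 vs cont=5.4074 → 5.4074 [wait]  node(4,3) S=194.3637 payoff=0.0000 vs cont=0.1562 → 0.1562 [wait]  node(4,4) S=294.9964 payoff=0.0000 vs cont=0.0000 → 0.0000 [wait]  ⇒ S*(4)=55.5917
t_3: node(3,0) S=68.4875 payoff=36.7525 vs cont=35.8861 → 36.7525 [stop]  node(3,1) S=103.9472 payoff=1.2928 vs cont=14.1646 → 14.1646 [wait]  node(3,2) S=157.7663 payoff=0.0000 vs cont=2.7494 → 2.7494 [wait]  node(3,3) S=239.4506 payoff=0.0000 vs cont=0.0772 → 0.0772 [wait]  ⇒ S*(3)=68.4875
t_2: node(2,0) S=84.3746 payoff=20.8654 vs cont=25.0541 → 25.0541 [wait]  node(2,1) S=128.0600 payoff=0.0000 vs cont=8.3392 → 8.3392 [wait]  node(2,2) S=194.3637 payoff=0.0000 vs cont=1.3968 → 1.3968 [wait]  ⇒ S*(2)=-
t_1: node(1,0) S=103.9472 payoff=1.2928 vs cont=16.4394 → 16.4394 [wait]  node(1,1) S=157.7663 payoff=0.0000 vs cont=4.8017 → 4.8017 [wait]  ⇒ S*(1)=-
t_0: node(0,0) S=128.0600 payoff=0.0000 vs cont=10.4612 → 10.4612 [wait]  ⇒ S*(0)=-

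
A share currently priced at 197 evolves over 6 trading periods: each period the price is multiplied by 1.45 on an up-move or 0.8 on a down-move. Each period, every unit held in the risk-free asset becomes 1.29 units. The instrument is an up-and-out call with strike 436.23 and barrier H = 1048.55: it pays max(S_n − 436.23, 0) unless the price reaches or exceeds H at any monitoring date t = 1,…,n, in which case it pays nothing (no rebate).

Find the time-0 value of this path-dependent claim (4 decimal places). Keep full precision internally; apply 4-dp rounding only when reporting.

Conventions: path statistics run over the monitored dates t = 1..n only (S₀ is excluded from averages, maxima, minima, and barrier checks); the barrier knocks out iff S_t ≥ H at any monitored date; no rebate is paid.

price = 45.0321

Risk-neutral up-probability p* = (R−d)/(u−d) = (1.29−0.8)/(1.45−0.8) = 0.7538; the claim prices as the p*-weighted sum of path payoffs discounted by R^6.
Enumerate all 2^6 = 64 price paths (U = up ×1.45, D = down ×0.8); each path with k up-moves has probability p*^k·(1−p*)^(6−k).
DDDDDD: M=157.6000, payoff=0.0000, prob=0.000222
UDDDDD: M=285.6500, payoff=0.0000, prob=0.000681
DUDDDD: M=228.5200, payoff=0.0000, prob=0.000681
UUDDDD: M=414.1925, payoff=0.0000, prob=0.002086
DDUDDD: M=182.8160, payoff=0.0000, prob=0.000681
UDUDDD: M=331.3540, payoff=0.0000, prob=0.002086
DUUDDD: M=331.3540, payoff=0.0000, prob=0.002086
UUUDDD: M=600.5791, payoff=0.0000, prob=0.006390
DDDUDD: M=157.6000, payoff=0.0000, prob=0.000681
UDDUDD: M=285.6500, payoff=0.0000, prob=0.002086
DUDUDD: M=265.0832, payoff=0.0000, prob=0.002086
UUDUDD: M=480.4633, payoff=0.0000, prob=0.006390
DDUUDD: M=265.0832, payoff=0.0000, prob=0.002086
UDUUDD: M=480.4633, payoff=0.0000, prob=0.006390
DUUUDD: M=480.4633, payoff=0.0000, prob=0.006390
UUUUDD: M=870.8397, payoff=121.1074, prob=0.019568
DDDDUD: M=157.6000, payoff=0.0000, prob=0.000681
UDDDUD: M=285.6500, payoff=0.0000, prob=0.002086
DUDDUD: M=228.5200, payoff=0.0000, prob=0.002086
UUDDUD: M=414.1925, payoff=0.0000, prob=0.006390
DDUDUD: M=212.0666, payoff=0.0000, prob=0.002086
UDUDUD: M=384.3706, payoff=0.0000, prob=0.006390
DUUDUD: M=384.3706, payoff=0.0000, prob=0.006390
UUUDUD: M=696.6718, payoff=121.1074, prob=0.019568
DDDUUD: M=212.0666, payoff=0.0000, prob=0.002086
UDDUUD: M=384.3706, payoff=0.0000, prob=0.006390
DUDUUD: M=384.3706, payoff=0.0000, prob=0.006390
UUDUUD: M=696.6718, payoff=121.1074, prob=0.019568
DDUUUD: M=384.3706, payoff=0.0000, prob=0.006390
UDUUUD: M=696.6718, payoff=121.1074, prob=0.019568
DUUUUD: M=696.6718, payoff=121.1074, prob=0.019568
UUUUUD: M=1262.7176, payoff=0.0000, prob=0.059927
DDDDDU: M=157.6000, payoff=0.0000, prob=0.000681
UDDDDU: M=285.6500, payoff=0.0000, prob=0.002086
DUDDDU: M=228.5200, payoff=0.0000, prob=0.002086
UUDDDU: M=414.1925, payoff=0.0000, prob=0.006390
DDUDDU: M=182.8160, payoff=0.0000, prob=0.002086
UDUDDU: M=331.3540, payoff=0.0000, prob=0.006390
DUUDDU: M=331.3540, payoff=0.0000, prob=0.006390
UUUDDU: M=600.5791, payoff=121.1074, prob=0.019568
DDDUDU: M=169.6532, payoff=0.0000, prob=0.002086
UDDUDU: M=307.4965, payoff=0.0000, prob=0.006390
DUDUDU: M=307.4965, payoff=0.0000, prob=0.006390
UUDUDU: M=557.3374, payoff=121.1074, prob=0.019568
DDUUDU: M=307.4965, payoff=0.0000, prob=0.006390
UDUUDU: M=557.3374, payoff=121.1074, prob=0.019568
DUUUDU: M=557.3374, payoff=121.1074, prob=0.019568
UUUUDU: M=1010.1741, payoff=573.9441, prob=0.059927
DDDDUU: M=169.6532, payoff=0.0000, prob=0.002086
UDDDUU: M=307.4965, payoff=0.0000, prob=0.006390
DUDDUU: M=307.4965, payoff=0.0000, prob=0.006390
UUDDUU: M=557.3374, payoff=121.1074, prob=0.019568
DDUDUU: M=307.4965, payoff=0.0000, prob=0.006390
UDUDUU: M=557.3374, payoff=121.1074, prob=0.019568
DUUDUU: M=557.3374, payoff=121.1074, prob=0.019568
UUUDUU: M=1010.1741, payoff=573.9441, prob=0.059927
DDDUUU: M=307.4965, payoff=0.0000, prob=0.006390
UDDUUU: M=557.3374, payoff=121.1074, prob=0.019568
DUDUUU: M=557.3374, payoff=121.1074, prob=0.019568
UUDUUU: M=1010.1741, payoff=573.9441, prob=0.059927
DDUUUU: M=557.3374, payoff=121.1074, prob=0.019568
UDUUUU: M=1010.1741, payoff=573.9441, prob=0.059927
DUUUUU: M=1010.1741, payoff=573.9441, prob=0.059927
UUUUUU: M=1830.9405, payoff=0.0000, prob=0.183525
Price = Σ prob·payoff / R^6 = 207.520093 / 4.608274 = 45.0321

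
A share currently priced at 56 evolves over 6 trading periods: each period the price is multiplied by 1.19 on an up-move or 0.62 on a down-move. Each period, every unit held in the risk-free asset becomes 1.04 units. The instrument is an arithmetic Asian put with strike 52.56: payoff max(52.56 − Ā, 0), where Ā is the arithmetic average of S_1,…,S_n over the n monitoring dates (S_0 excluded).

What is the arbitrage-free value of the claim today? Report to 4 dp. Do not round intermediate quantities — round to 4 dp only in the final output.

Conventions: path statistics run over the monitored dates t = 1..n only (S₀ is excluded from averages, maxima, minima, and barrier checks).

With p* = (R−d)/(u−d) = 0.7368, sum probability × payoff across the paths and divide by R^6.
Enumerate all 2^6 = 64 price paths (U = up ×1.19, D = down ×0.62); each path with k up-moves has probability p*^k·(1−p*)^(6−k).
DDDDDD: Ā=14.3631, payoff=38.1969, prob=0.000332
UDDDDD: Ā=27.5679, payoff=24.9921, prob=0.000930
DUDDDD: Ā=22.2479, payoff=30.3121, prob=0.000930
UUDDDD: Ā=42.7016, payoff=9.8584, prob=0.002604
DDUDDD: Ā=18.9495, payoff=33.6105, prob=0.000930
UDUDDD: Ā=36.3708, payoff=16.1892, prob=0.002604
DUUDDD: Ā=31.0508, payoff=21.5092, prob=0.002604
UUUDDD: Ā=59.5976, payoff=0.0000, prob=0.007291
DDDUDD: Ā=16.9045, payoff=35.6555, prob=0.000930
UDDUDD: Ā=32.4457, payoff=20.1143, prob=0.002604
DUDUDD: Ā=27.1257, payoff=25.4343, prob=0.002604
UUDUDD: Ā=52.0639, payoff=0.4961, prob=0.007291
DDUUDD: Ā=23.8273, payoff=28.7327, prob=0.002604
UDUUDD: Ā=45.7331, payoff=6.8269, prob=0.007291
DUUUDD: Ā=40.4131, payoff=12.1469, prob=0.007291
UUUUDD: Ā=77.5671, payoff=0.0000, prob=0.020414
DDDDUD: Ā=15.6366, payoff=36.9234, prob=0.000930
UDDDUD: Ā=30.0122, payoff=22.5478, prob=0.002604
DUDDUD: Ā=24.6922, payoff=27.8678, prob=0.002604
UUDDUD: Ā=47.3930, payoff=5.1670, prob=0.007291
DDUDUD: Ā=21.3938, payoff=31.1662, prob=0.002604
UDUDUD: Ā=41.0622, payoff=11.4978, prob=0.007291
DUUDUD: Ā=35.7422, payoff=16.8178, prob=0.007291
UUUDUD: Ā=68.6021, payoff=0.0000, prob=0.020414
DDDUUD: Ā=19.3488, payoff=33.2112, prob=0.002604
UDDUUD: Ā=37.1372, payoff=15.4228, prob=0.007291
DUDUUD: Ā=31.8172, payoff=20.7428, prob=0.007291
UUDUUD: Ā=61.0684, payoff=0.0000, prob=0.020414
DDUUUD: Ā=28.5188, payoff=24.0412, prob=0.007291
UDUUUD: Ā=54.7376, payoff=0.0000, prob=0.020414
DUUUUD: Ā=49.4176, payoff=3.1424, prob=0.020414
UUUUUD: Ā=94.8499, payoff=0.0000, prob=0.057160
DDDDDU: Ā=14.8505, payoff=37.7095, prob=0.000930
UDDDDU: Ā=28.5034, payoff=24.0566, prob=0.002604
DUDDDU: Ā=23.1834, payoff=29.3766, prob=0.002604
UUDDDU: Ā=44.4971, payoff=8.0629, prob=0.007291
DDUDDU: Ā=19.8850, payoff=32.6750, prob=0.002604
UDUDDU: Ā=38.1663, payoff=14.3937, prob=0.007291
DUUDDU: Ā=32.8463, payoff=19.7137, prob=0.007291
UUUDDU: Ā=63.0437, payoff=0.0000, prob=0.020414
DDDUDU: Ā=17.8400, payoff=34.7200, prob=0.002604
UDDUDU: Ā=34.2412, payoff=18.3188, prob=0.007291
DUDUDU: Ā=28.9212, payoff=23.6388, prob=0.007291
UUDUDU: Ā=55.5101, payoff=0.0000, prob=0.020414
DDUUDU: Ā=25.6228, payoff=26.9372, prob=0.007291
UDUUDU: Ā=49.1793, payoff=3.3807, prob=0.020414
DUUUDU: Ā=43.8593, payoff=8.7007, prob=0.020414
UUUUDU: Ā=84.1815, payoff=0.0000, prob=0.057160
DDDDUU: Ā=16.5721, payoff=35.9879, prob=0.002604
UDDDUU: Ā=31.8077, payoff=20.7523, prob=0.007291
DUDDUU: Ā=26.4877, payoff=26.0723, prob=0.007291
UUDDUU: Ā=50.8392, payoff=1.7208, prob=0.020414
DDUDUU: Ā=23.1893, payoff=29.3707, prob=0.007291
UDUDUU: Ā=44.5084, payoff=8.0516, prob=0.020414
DUUDUU: Ā=39.1884, payoff=13.3716, prob=0.020414
UUUDUU: Ā=75.2165, payoff=0.0000, prob=0.057160
DDDUUU: Ā=21.1442, payoff=31.4158, prob=0.007291
UDDUUU: Ā=40.5833, payoff=11.9767, prob=0.020414
DUDUUU: Ā=35.2633, payoff=17.2967, prob=0.020414
UUDUUU: Ā=67.6828, payoff=0.0000, prob=0.057160
DDUUUU: Ā=31.9649, payoff=20.5951, prob=0.020414
UDUUUU: Ā=61.3520, payoff=0.0000, prob=0.057160
DUUUUU: Ā=56.0320, payoff=0.0000, prob=0.057160
UUUUUU: Ā=107.5453, payoff=0.0000, prob=0.160047
Price = Σ prob·payoff / R^6 = 5.443004 / 1.265319 = 4.3017

price = 4.3017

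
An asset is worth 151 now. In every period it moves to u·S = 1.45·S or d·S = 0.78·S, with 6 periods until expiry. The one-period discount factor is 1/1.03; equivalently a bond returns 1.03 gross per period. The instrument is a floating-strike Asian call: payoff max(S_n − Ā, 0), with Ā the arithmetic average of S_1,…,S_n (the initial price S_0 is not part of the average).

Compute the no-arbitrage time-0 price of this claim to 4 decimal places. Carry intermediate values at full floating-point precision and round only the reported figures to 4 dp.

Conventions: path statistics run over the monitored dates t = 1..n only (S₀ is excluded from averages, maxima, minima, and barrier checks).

Set p* = 0.3731 (from d < R < u); the path-dependent value is the discounted p*-expectation over all price paths.
Enumerate all 2^6 = 64 price paths (U = up ×1.45, D = down ×0.78); each path with k up-moves has probability p*^k·(1−p*)^(6−k).
DDDDDD: Ā=69.1333, payoff=0.0000, prob=0.060680
UDDDDD: Ā=128.5171, payoff=0.0000, prob=0.036119
DUDDDD: Ā=111.6554, payoff=0.0000, prob=0.036119
UUDDDD: Ā=207.5646, payoff=0.0000, prob=0.021500
DDUDDD: Ā=98.5033, payoff=0.0000, prob=0.036119
UDUDDD: Ā=183.1151, payoff=0.0000, prob=0.021500
DUUDDD: Ā=166.2535, payoff=0.0000, prob=0.021500
UUUDDD: Ā=309.0609, payoff=0.0000, prob=0.012797
DDDUDD: Ā=88.2447, payoff=0.0000, prob=0.036119
UDDUDD: Ā=164.0446, payoff=0.0000, prob=0.021500
DUDUDD: Ā=147.1829, payoff=0.0000, prob=0.021500
UUDUDD: Ā=273.6093, payoff=0.0000, prob=0.012797
DDUUDD: Ā=134.0308, payoff=0.0000, prob=0.021500
UDUUDD: Ā=249.1599, payoff=0.0000, prob=0.012797
DUUUDD: Ā=232.2982, payoff=0.0000, prob=0.012797
UUUUDD: Ā=431.8364, payoff=0.0000, prob=0.007617
DDDDUD: Ā=80.2429, payoff=0.0000, prob=0.036119
UDDDUD: Ā=149.1696, payoff=0.0000, prob=0.021500
DUDDUD: Ā=132.3079, payoff=0.0000, prob=0.021500
UUDDUD: Ā=245.9570, payoff=0.0000, prob=0.012797
DDUDUD: Ā=119.1558, payoff=0.0000, prob=0.021500
UDUDUD: Ā=221.5076, payoff=0.0000, prob=0.012797
DUUDUD: Ā=204.6459, payoff=13.8105, prob=0.012797
UUUDUD: Ā=380.4315, payoff=25.6733, prob=0.007617
DDDUUD: Ā=108.8972, payoff=8.6173, prob=0.021500
UDDUUD: Ā=202.4370, payoff=16.0194, prob=0.012797
DUDUUD: Ā=185.5754, payoff=32.8810, prob=0.012797
UUDUUD: Ā=344.9798, payoff=61.1250, prob=0.007617
DDUUUD: Ā=172.4233, payoff=46.0331, prob=0.012797
UDUUUD: Ā=320.5304, payoff=85.5744, prob=0.007617
DUUUUD: Ā=303.6688, payoff=102.4361, prob=0.007617
UUUUUD: Ā=564.5124, payoff=190.4260, prob=0.004534
DDDDDU: Ā=74.0016, payoff=0.0000, prob=0.036119
UDDDDU: Ā=137.5670, payoff=0.0000, prob=0.021500
DUDDDU: Ā=120.7054, payoff=0.0000, prob=0.021500
UUDDDU: Ā=224.3882, payoff=0.0000, prob=0.012797
DDUDDU: Ā=107.5533, payoff=9.9612, prob=0.021500
UDUDDU: Ā=199.9388, payoff=18.5176, prob=0.012797
DUUDDU: Ā=183.0771, payoff=35.3793, prob=0.012797
UUUDDU: Ā=340.3357, payoff=65.7692, prob=0.007617
DDDUDU: Ā=97.2946, payoff=20.2198, prob=0.021500
UDDUDU: Ā=180.8682, payoff=37.5882, prob=0.012797
DUDUDU: Ā=164.0066, payoff=54.4498, prob=0.012797
UUDUDU: Ā=304.8840, payoff=101.2208, prob=0.007617
DDUUDU: Ā=150.8545, payoff=67.6019, prob=0.012797
UDUUDU: Ā=280.4346, payoff=125.6702, prob=0.007617
DUUUDU: Ā=263.5729, payoff=142.5319, prob=0.007617
UUUUDU: Ā=489.9753, payoff=264.9631, prob=0.004534
DDDDUU: Ā=89.2929, payoff=28.2216, prob=0.021500
UDDDUU: Ā=165.9932, payoff=52.4632, prob=0.012797
DUDDUU: Ā=149.1316, payoff=69.3248, prob=0.012797
UUDDUU: Ā=277.2317, payoff=128.8731, prob=0.007617
DDUDUU: Ā=135.9795, payoff=82.4769, prob=0.012797
UDUDUU: Ā=252.7823, payoff=153.3225, prob=0.007617
DUUDUU: Ā=235.9206, payoff=170.1842, prob=0.007617
UUUDUU: Ā=438.5704, payoff=316.3680, prob=0.004534
DDDUUU: Ā=125.7208, payoff=92.7356, prob=0.012797
UDDUUU: Ā=233.7118, payoff=172.3931, prob=0.007617
DUDUUU: Ā=216.8501, payoff=189.2547, prob=0.007617
UUDUUU: Ā=403.1188, payoff=351.8197, prob=0.004534
DDUUUU: Ā=203.6980, payoff=202.4068, prob=0.007617
UDUUUU: Ā=378.6694, payoff=376.2691, prob=0.004534
DUUUUU: Ā=361.8077, payoff=393.1308, prob=0.004534
UUUUUU: Ā=672.5912, payoff=730.8200, prob=0.002699
Price = Σ prob·payoff / R^6 = 33.072640 / 1.194052 = 27.6978

price = 27.6978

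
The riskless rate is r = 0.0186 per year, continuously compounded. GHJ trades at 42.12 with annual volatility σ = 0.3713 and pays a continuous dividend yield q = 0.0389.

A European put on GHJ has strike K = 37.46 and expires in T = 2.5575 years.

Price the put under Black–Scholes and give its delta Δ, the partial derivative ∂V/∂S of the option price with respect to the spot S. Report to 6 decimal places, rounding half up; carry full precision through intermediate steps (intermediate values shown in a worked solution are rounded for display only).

price = 7.465201
Δ = -0.309643

σ√T = 0.3713·√2.5575 = 0.593790
d₁ = (ln(S/K) + (r−q+σ²/2)T) / (σ√T) = (ln(42.12/37.46) + (0.0186−0.0389+0.3713²/2)·2.5575) / 0.593790 = (0.117249 + 0.124376) / 0.593790 = 0.406920
d₂ = d₁ − σ√T = 0.406920 − 0.593790 = -0.186870
e^{−rT} = 0.953544
e^{−qT} = 0.905302
N(−d₁) = 0.342033,  N(−d₂) = 0.574119
Put price V = K·e^{−rT}·N(−d₂) − S·e^{−qT}·N(−d₁) = 20.507385 − 13.042184 = 7.465201
Δ = −e^{−qT}·N(−d₁) = -0.309643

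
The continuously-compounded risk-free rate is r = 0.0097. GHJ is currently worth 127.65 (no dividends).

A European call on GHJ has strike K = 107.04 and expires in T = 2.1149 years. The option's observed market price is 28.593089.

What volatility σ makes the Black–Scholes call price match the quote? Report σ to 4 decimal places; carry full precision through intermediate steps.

sigma = 0.2155

At σ = 0.2155 the Black–Scholes value reproduces the quote:
σ√T = 0.2155·√2.1149 = 0.313395
d₁ = (ln(S/K) + (r+σ²/2)T) / (σ√T) = (ln(127.65/107.04) + (0.0097+0.2155²/2)·2.1149) / 0.313395 = (0.176090 + 0.069623) / 0.313395 = 0.784034
d₂ = d₁ − σ√T = 0.784034 − 0.313395 = 0.470639
e^{−rT} = 0.979694
N(d₁) = 0.783490,  N(d₂) = 0.681051
V = S·N(d₁) − K·e^{−rT}·N(d₂) = 100.012478 − 71.419388 = 28.593089 (matching the quote); vega is positive throughout, so no other σ reproduces this price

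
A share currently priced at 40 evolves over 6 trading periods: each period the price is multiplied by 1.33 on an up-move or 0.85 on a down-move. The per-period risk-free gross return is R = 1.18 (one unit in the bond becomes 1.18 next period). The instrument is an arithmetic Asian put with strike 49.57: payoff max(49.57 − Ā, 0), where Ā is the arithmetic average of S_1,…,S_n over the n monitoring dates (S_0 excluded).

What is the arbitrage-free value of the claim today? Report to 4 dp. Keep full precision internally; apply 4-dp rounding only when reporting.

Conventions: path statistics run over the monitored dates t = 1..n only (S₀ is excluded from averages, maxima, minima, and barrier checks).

price = 0.5562

No-arbitrage gives p* = (R−d)/(u−d) = 0.6875: enumerate every path, weight its payoff by its p*-probability, and discount by R^6.
Enumerate all 2^6 = 64 price paths (U = up ×1.33, D = down ×0.85); each path with k up-moves has probability p*^k·(1−p*)^(6−k).
DDDDDD: Ā=23.5299, payoff=26.0401, prob=0.000931
UDDDDD: Ā=36.8174, payoff=12.7526, prob=0.002049
DUDDDD: Ā=33.6174, payoff=15.9526, prob=0.002049
UUDDDD: Ā=52.6013, payoff=0.0000, prob=0.004508
DDUDDD: Ā=30.8974, payoff=18.6726, prob=0.002049
UDUDDD: Ā=48.3453, payoff=1.2247, prob=0.004508
DUUDDD: Ā=45.1453, payoff=4.4247, prob=0.004508
UUUDDD: Ā=70.6391, payoff=0.0000, prob=0.009917
DDDUDD: Ā=28.5854, payoff=20.9846, prob=0.002049
UDDUDD: Ā=44.7277, payoff=4.8423, prob=0.004508
DUDUDD: Ā=41.5277, payoff=8.0423, prob=0.004508
UUDUDD: Ā=64.9787, payoff=0.0000, prob=0.009917
DDUUDD: Ā=38.8077, payoff=10.7623, prob=0.004508
UDUUDD: Ā=60.7227, payoff=0.0000, prob=0.009917
DUUUDD: Ā=57.5227, payoff=0.0000, prob=0.009917
UUUUDD: Ā=90.0061, payoff=0.0000, prob=0.021817
DDDDUD: Ā=26.6202, payoff=22.9498, prob=0.002049
UDDDUD: Ā=41.6528, payoff=7.9172, prob=0.004508
DUDDUD: Ā=38.4528, payoff=11.1172, prob=0.004508
UUDDUD: Ā=60.1673, payoff=0.0000, prob=0.009917
DDUDUD: Ā=35.7328, payoff=13.8372, prob=0.004508
UDUDUD: Ā=55.9113, payoff=0.0000, prob=0.009917
DUUDUD: Ā=52.7113, payoff=0.0000, prob=0.009917
UUUDUD: Ā=82.4776, payoff=0.0000, prob=0.021817
DDDUUD: Ā=33.4208, payoff=16.1492, prob=0.004508
UDDUUD: Ā=52.2937, payoff=0.0000, prob=0.009917
DUDUUD: Ā=49.0937, payoff=0.4763, prob=0.009917
UUDUUD: Ā=76.8171, payoff=0.0000, prob=0.021817
DDUUUD: Ā=46.3737, payoff=3.1963, prob=0.009917
UDUUUD: Ā=72.5611, payoff=0.0000, prob=0.021817
DUUUUD: Ā=69.3611, payoff=0.0000, prob=0.021817
UUUUUD: Ā=108.5298, payoff=0.0000, prob=0.047997
DDDDDU: Ā=24.9498, payoff=24.6202, prob=0.002049
UDDDDU: Ā=39.0390, payoff=10.5310, prob=0.004508
DUDDDU: Ā=35.8390, payoff=13.7310, prob=0.004508
UUDDDU: Ā=56.0776, payoff=0.0000, prob=0.009917
DDUDDU: Ā=33.1190, payoff=16.4510, prob=0.004508
UDUDDU: Ā=51.8216, payoff=0.0000, prob=0.009917
DUUDDU: Ā=48.6216, payoff=0.9484, prob=0.009917
UUUDDU: Ā=76.0784, payoff=0.0000, prob=0.021817
DDDUDU: Ā=30.8070, payoff=18.7630, prob=0.004508
UDDUDU: Ā=48.2040, payoff=1.3660, prob=0.009917
DUDUDU: Ā=45.0040, payoff=4.5660, prob=0.009917
UUDUDU: Ā=70.4180, payoff=0.0000, prob=0.021817
DDUUDU: Ā=42.2840, payoff=7.2860, prob=0.009917
UDUUDU: Ā=66.1620, payoff=0.0000, prob=0.021817
DUUUDU: Ā=62.9620, payoff=0.0000, prob=0.021817
UUUUDU: Ā=98.5170, payoff=0.0000, prob=0.047997
DDDDUU: Ā=28.8418, payoff=20.7282, prob=0.004508
UDDDUU: Ā=45.1290, payoff=4.4410, prob=0.009917
DUDDUU: Ā=41.9290, payoff=7.6410, prob=0.009917
UUDDUU: Ā=65.6066, payoff=0.0000, prob=0.021817
DDUDUU: Ā=39.2090, payoff=10.3610, prob=0.009917
UDUDUU: Ā=61.3506, payoff=0.0000, prob=0.021817
DUUDUU: Ā=58.1506, payoff=0.0000, prob=0.021817
UUUDUU: Ā=90.9885, payoff=0.0000, prob=0.047997
DDDUUU: Ā=36.8970, payoff=12.6730, prob=0.009917
UDDUUU: Ā=57.7330, payoff=0.0000, prob=0.021817
DUDUUU: Ā=54.5330, payoff=0.0000, prob=0.021817
UUDUUU: Ā=85.3280, payoff=0.0000, prob=0.047997
DDUUUU: Ā=51.8130, payoff=0.0000, prob=0.021817
UDUUUU: Ā=81.0720, payoff=0.0000, prob=0.047997
DUUUUU: Ā=77.8720, payoff=0.0000, prob=0.047997
UUUUUU: Ā=121.8468, payoff=0.0000, prob=0.105593
Price = Σ prob·payoff / R^6 = 1.501480 / 2.699554 = 0.5562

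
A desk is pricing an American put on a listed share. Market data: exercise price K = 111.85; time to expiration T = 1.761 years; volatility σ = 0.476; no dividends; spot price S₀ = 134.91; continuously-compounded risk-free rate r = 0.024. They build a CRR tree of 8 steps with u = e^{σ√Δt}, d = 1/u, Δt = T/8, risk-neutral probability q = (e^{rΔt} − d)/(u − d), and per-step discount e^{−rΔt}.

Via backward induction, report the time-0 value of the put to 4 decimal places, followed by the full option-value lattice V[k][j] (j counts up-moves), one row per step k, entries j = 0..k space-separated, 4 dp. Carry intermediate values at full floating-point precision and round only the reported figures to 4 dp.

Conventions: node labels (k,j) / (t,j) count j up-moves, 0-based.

price = 19.0893
tree:
19.0893
26.2459 10.7789
35.0877 16.0093 4.6683
45.4109 23.1878 7.6369 1.1833
56.6314 32.5609 12.2823 2.1873 0.0000
67.6833 43.9904 19.3126 4.0433 0.0000 0.0000
76.5231 56.6314 29.4305 7.4742 0.0000 0.0000 0.0000
83.5937 67.6833 42.8141 13.8161 0.0000 0.0000 0.0000 0.0000
89.2491 76.5231 56.6314 25.5393 0.0000 0.0000 0.0000 0.0000 0.0000

Δt=0.22012  u=1.25023  d=0.79985  q=0.45616  discount=0.99473
step 8 (expiry): payoffs max(K−S,0) = 89.2491 76.5231 56.6314 25.5393 0.0000 0.0000 0.0000 0.0000 0.0000
k=7: (k=7,j=0): S=28.2563, K−S=83.5937, hold=83.0043 ⇒ V=83.5937 exercise | (k=7,j=1): S=44.1667, K−S=67.6833, hold=67.0939 ⇒ V=67.6833 exercise | (k=7,j=2): S=69.0359, K−S=42.8141, hold=42.2248 ⇒ V=42.8141 exercise | (k=7,j=3): S=107.9082, K−S=3.9418, hold=13.8161 ⇒ V=13.8161 continue | (k=7,j=4): S=168.6685, K−S=0.0000, hold=0.0000 ⇒ V=0.0000 continue | (k=7,j=5): S=263.6413, K−S=0.0000, hold=0.0000 ⇒ V=0.0000 continue | (k=7,j=6): S=412.0909, K−S=0.0000, hold=0.0000 ⇒ V=0.0000 continue | (k=7,j=7): S=644.1286, K−S=0.0000, hold=0.0000 ⇒ V=0.0000 continue
k=6: (k=6,j=0): S=35.3269, K−S=76.5231, hold=75.9338 ⇒ V=76.5231 exercise | (k=6,j=1): S=55.2186, K−S=56.6314, hold=56.0421 ⇒ V=56.6314 exercise | (k=6,j=2): S=86.3107, K−S=25.5393, hold=29.4305 ⇒ V=29.4305 continue | (k=6,j=3): S=134.9100, K−S=0.0000, hold=7.4742 ⇒ V=7.4742 continue | (k=6,j=4): S=210.8743, K−S=0.0000, hold=0.0000 ⇒ V=0.0000 continue | (k=6,j=5): S=329.6122, K−S=0.0000, hold=0.0000 ⇒ V=0.0000 continue | (k=6,j=6): S=515.2082, K−S=0.0000, hold=0.0000 ⇒ V=0.0000 continue
k=5: (k=5,j=0): S=44.1667, K−S=67.6833, hold=67.0939 ⇒ V=67.6833 exercise | (k=5,j=1): S=69.0359, K−S=42.8141, hold=43.9904 ⇒ V=43.9904 continue | (k=5,j=2): S=107.9082, K−S=3.9418, hold=19.3126 ⇒ V=19.3126 continue | (k=5,j=3): S=168.6685, K−S=0.0000, hold=4.0433 ⇒ V=4.0433 continue | (k=5,j=4): S=263.6413, K−S=0.0000, hold=0.0000 ⇒ V=0.0000 continue | (k=5,j=5): S=412.0909, K−S=0.0000, hold=0.0000 ⇒ V=0.0000 continue
k=4: (k=4,j=0): S=55.2186, K−S=56.6314, hold=56.5759 ⇒ V=56.6314 exercise | (k=4,j=1): S=86.3107, K−S=25.5393, hold=32.5609 ⇒ V=32.5609 continue | (k=4,j=2): S=134.9100, K−S=0.0000, hold=12.2823 ⇒ V=12.2823 continue | (k=4,j=3): S=210.8743, K−S=0.0000, hold=2.1873 ⇒ V=2.1873 continue | (k=4,j=4): S=329.6122, K−S=0.0000, hold=0.0000 ⇒ V=0.0000 continue
k=3: (k=3,j=0): S=69.0359, K−S=42.8141, hold=45.4109 ⇒ V=45.4109 continue | (k=3,j=1): S=107.9082, K−S=3.9418, hold=23.1878 ⇒ V=23.1878 continue | (k=3,j=2): S=168.6685, K−S=0.0000, hold=7.6369 ⇒ V=7.6369 continue | (k=3,j=3): S=263.6413, K−S=0.0000, hold=1.1833 ⇒ V=1.1833 continue
k=2: (k=2,j=0): S=86.3107, K−S=25.5393, hold=35.0877 ⇒ V=35.0877 continue | (k=2,j=1): S=134.9100, K−S=0.0000, hold=16.0093 ⇒ V=16.0093 continue | (k=2,j=2): S=210.8743, K−S=0.0000, hold=4.6683 ⇒ V=4.6683 continue
k=1: (k=1,j=0): S=107.9082, K−S=3.9418, hold=26.2459 ⇒ V=26.2459 continue | (k=1,j=1): S=168.6685, K−S=0.0000, hold=10.7789 ⇒ V=10.7789 continue
k=0: (k=0,j=0): S=134.9100, K−S=0.0000, hold=19.0893 ⇒ V=19.0893 continue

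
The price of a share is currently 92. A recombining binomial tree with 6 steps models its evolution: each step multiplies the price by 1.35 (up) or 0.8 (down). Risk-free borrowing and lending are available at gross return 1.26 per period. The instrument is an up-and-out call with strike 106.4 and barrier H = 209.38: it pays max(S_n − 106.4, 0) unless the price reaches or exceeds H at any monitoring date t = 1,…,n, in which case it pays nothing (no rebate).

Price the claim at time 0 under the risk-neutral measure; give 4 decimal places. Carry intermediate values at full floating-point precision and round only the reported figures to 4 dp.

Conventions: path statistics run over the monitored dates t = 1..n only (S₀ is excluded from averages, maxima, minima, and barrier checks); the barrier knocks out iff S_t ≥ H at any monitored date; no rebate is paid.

price = 2.7433

Under the martingale measure an up-move has probability p* = 0.8364; value the claim as the probability-weighted average of per-path payoffs, discounted 6 periods at R = 1.26.
Enumerate all 2^6 = 64 price paths (U = up ×1.35, D = down ×0.8); each path with k up-moves has probability p*^k·(1−p*)^(6−k).
DDDDDD: M=73.6000, payoff=0.0000, prob=0.000019
UDDDDD: M=124.2000, payoff=0.0000, prob=0.000098
DUDDDD: M=99.3600, payoff=0.0000, prob=0.000098
UUDDDD: M=167.6700, payoff=0.0000, prob=0.000502
DDUDDD: M=79.4880, payoff=0.0000, prob=0.000098
UDUDDD: M=134.1360, payoff=0.0000, prob=0.000502
DUUDDD: M=134.1360, payoff=0.0000, prob=0.000502
UUUDDD: M=226.3545, payoff=0.0000, prob=0.002563
DDDUDD: M=73.6000, payoff=0.0000, prob=0.000098
UDDUDD: M=124.2000, payoff=0.0000, prob=0.000502
DUDUDD: M=107.3088, payoff=0.0000, prob=0.000502
UUDUDD: M=181.0836, payoff=9.4935, prob=0.002563
DDUUDD: M=107.3088, payoff=0.0000, prob=0.000502
UDUUDD: M=181.0836, payoff=9.4935, prob=0.002563
DUUUDD: M=181.0836, payoff=9.4935, prob=0.002563
UUUUDD: M=305.5786, payoff=0.0000, prob=0.013102
DDDDUD: M=73.6000, payoff=0.0000, prob=0.000098
UDDDUD: M=124.2000, payoff=0.0000, prob=0.000502
DUDDUD: M=99.3600, payoff=0.0000, prob=0.000502
UUDDUD: M=167.6700, payoff=9.4935, prob=0.002563
DDUDUD: M=85.8470, payoff=0.0000, prob=0.000502
UDUDUD: M=144.8669, payoff=9.4935, prob=0.002563
DUUDUD: M=144.8669, payoff=9.4935, prob=0.002563
UUUDUD: M=244.4629, payoff=0.0000, prob=0.013102
DDDUUD: M=85.8470, payoff=0.0000, prob=0.000502
UDDUUD: M=144.8669, payoff=9.4935, prob=0.002563
DUDUUD: M=144.8669, payoff=9.4935, prob=0.002563
UUDUUD: M=244.4629, payoff=0.0000, prob=0.013102
DDUUUD: M=144.8669, payoff=9.4935, prob=0.002563
UDUUUD: M=244.4629, payoff=0.0000, prob=0.013102
DUUUUD: M=244.4629, payoff=0.0000, prob=0.013102
UUUUUD: M=412.5311, payoff=0.0000, prob=0.066966
DDDDDU: M=73.6000, payoff=0.0000, prob=0.000098
UDDDDU: M=124.2000, payoff=0.0000, prob=0.000502
DUDDDU: M=99.3600, payoff=0.0000, prob=0.000502
UUDDDU: M=167.6700, payoff=9.4935, prob=0.002563
DDUDDU: M=79.4880, payoff=0.0000, prob=0.000502
UDUDDU: M=134.1360, payoff=9.4935, prob=0.002563
DUUDDU: M=134.1360, payoff=9.4935, prob=0.002563
UUUDDU: M=226.3545, payoff=0.0000, prob=0.013102
DDDUDU: M=73.6000, payoff=0.0000, prob=0.000502
UDDUDU: M=124.2000, payoff=9.4935, prob=0.002563
DUDUDU: M=115.8935, payoff=9.4935, prob=0.002563
UUDUDU: M=195.5703, payoff=89.1703, prob=0.013102
DDUUDU: M=115.8935, payoff=9.4935, prob=0.002563
UDUUDU: M=195.5703, payoff=89.1703, prob=0.013102
DUUUDU: M=195.5703, payoff=89.1703, prob=0.013102
UUUUDU: M=330.0249, payoff=0.0000, prob=0.066966
DDDDUU: M=73.6000, payoff=0.0000, prob=0.000502
UDDDUU: M=124.2000, payoff=9.4935, prob=0.002563
DUDDUU: M=115.8935, payoff=9.4935, prob=0.002563
UUDDUU: M=195.5703, payoff=89.1703, prob=0.013102
DDUDUU: M=115.8935, payoff=9.4935, prob=0.002563
UDUDUU: M=195.5703, payoff=89.1703, prob=0.013102
DUUDUU: M=195.5703, payoff=89.1703, prob=0.013102
UUUDUU: M=330.0249, payoff=0.0000, prob=0.066966
DDDUUU: M=115.8935, payoff=9.4935, prob=0.002563
UDDUUU: M=195.5703, payoff=89.1703, prob=0.013102
DUDUUU: M=195.5703, payoff=89.1703, prob=0.013102
UUDUUU: M=330.0249, payoff=0.0000, prob=0.066966
DDUUUU: M=195.5703, payoff=89.1703, prob=0.013102
UDUUUU: M=330.0249, payoff=0.0000, prob=0.066966
DUUUUU: M=330.0249, payoff=0.0000, prob=0.066966
UUUUUU: M=556.9170, payoff=0.0000, prob=0.342272
Price = Σ prob·payoff / R^6 = 10.977232 / 4.001504 = 2.7433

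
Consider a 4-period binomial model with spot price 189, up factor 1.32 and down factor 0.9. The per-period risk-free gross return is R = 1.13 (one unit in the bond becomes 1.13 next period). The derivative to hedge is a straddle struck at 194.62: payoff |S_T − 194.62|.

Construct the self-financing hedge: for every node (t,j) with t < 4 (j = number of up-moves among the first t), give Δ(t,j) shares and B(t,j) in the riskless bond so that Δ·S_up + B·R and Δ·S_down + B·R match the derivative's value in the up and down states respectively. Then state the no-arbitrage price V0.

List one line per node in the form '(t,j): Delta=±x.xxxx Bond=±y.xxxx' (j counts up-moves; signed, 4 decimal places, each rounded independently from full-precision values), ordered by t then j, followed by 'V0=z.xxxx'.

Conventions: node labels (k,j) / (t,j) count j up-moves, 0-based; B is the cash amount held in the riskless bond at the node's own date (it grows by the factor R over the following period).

Arbitrage-free pricing uses the up-move probability p* = (R−d)/(u−d) = 0.5476, discounting each step at R = 1.13.
Terminal payoffs: V(4,0)=70.6171, V(4,1)=12.7491, V(4,2)=72.1240, V(4,3)=196.6046, V(4,4)=379.1760
Node (3,0) S=137.7810: V=(p*·12.7491+(1−p*)·70.6171)/1.13=34.4491; Δ=(12.7491−70.6171)/(181.8709−124.0029)=-1.0000; B=V−Δ·S=172.2301
Node (3,1) S=202.0788: V=(p*·72.1240+(1−p*)·12.7491)/1.13=40.0566; Δ=(72.1240−12.7491)/(266.7440−181.8709)=0.6996; B=V−Δ·S=-101.3123
Node (3,2) S=296.3822: V=(p*·196.6046+(1−p*)·72.1240)/1.13=124.1522; Δ=(196.6046−72.1240)/(391.2246−266.7440)=1.0000; B=V−Δ·S=-172.2301
Node (3,3) S=434.6940: V=(p*·379.1760+(1−p*)·196.6046)/1.13=262.4639; Δ=(379.1760−196.6046)/(573.7960−391.2246)=1.0000; B=V−Δ·S=-172.2301
Node (2,0) S=153.0900: V=(p*·40.0566+(1−p*)·34.4491)/1.13=33.2034; Δ=(40.0566−34.4491)/(202.0788−137.7810)=0.0872; B=V−Δ·S=19.8523
Node (2,1) S=224.5320: V=(p*·124.1522+(1−p*)·40.0566)/1.13=76.2026; Δ=(124.1522−40.0566)/(296.3822−202.0788)=0.8918; B=V−Δ·S=-124.0250
Node (2,2) S=329.3136: V=(p*·262.4639+(1−p*)·124.1522)/1.13=176.8976; Δ=(262.4639−124.1522)/(434.6940−296.3822)=1.0000; B=V−Δ·S=-152.4160
Node (1,0) S=170.1000: V=(p*·76.2026+(1−p*)·33.2034)/1.13=50.2217; Δ=(76.2026−33.2034)/(224.5320−153.0900)=0.6019; B=V−Δ·S=-52.1572
Node (1,1) S=249.4800: V=(p*·176.8976+(1−p*)·76.2026)/1.13=116.2346; Δ=(176.8976−76.2026)/(329.3136−224.5320)=0.9610; B=V−Δ·S=-123.5154
Node (0,0) S=189.0000: V=(p*·116.2346+(1−p*)·50.2217)/1.13=76.4351; Δ=(116.2346−50.2217)/(249.4800−170.1000)=0.8316; B=V−Δ·S=-80.7384
As a check, the time-0 holding Δ(0,0)·S0 + B(0,0) comes to 76.4351 — exactly V0.

(0,0): Delta=0.8316 Bond=-80.7384
(1,0): Delta=0.6019 Bond=-52.1572
(1,1): Delta=0.9610 Bond=-123.5154
(2,0): Delta=0.0872 Bond=19.8523
(2,1): Delta=0.8918 Bond=-124.0250
(2,2): Delta=1.0000 Bond=-152.4160
(3,0): Delta=-1.0000 Bond=172.2301
(3,1): Delta=0.6996 Bond=-101.3123
(3,2): Delta=1.0000 Bond=-172.2301
(3,3): Delta=1.0000 Bond=-172.2301
V0=76.4351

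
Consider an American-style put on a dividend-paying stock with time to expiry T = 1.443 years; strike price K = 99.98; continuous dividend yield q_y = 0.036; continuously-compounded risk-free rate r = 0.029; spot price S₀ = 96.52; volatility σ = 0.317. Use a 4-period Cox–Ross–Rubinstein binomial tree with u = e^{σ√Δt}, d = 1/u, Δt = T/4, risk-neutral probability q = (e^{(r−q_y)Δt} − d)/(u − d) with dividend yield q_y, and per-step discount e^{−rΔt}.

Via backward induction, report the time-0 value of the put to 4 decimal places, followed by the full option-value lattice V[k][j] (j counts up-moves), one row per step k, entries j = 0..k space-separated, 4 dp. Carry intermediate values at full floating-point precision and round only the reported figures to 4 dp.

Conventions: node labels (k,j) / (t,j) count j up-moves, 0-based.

price = 16.1940
tree:
16.1940
23.9113 6.9883
34.0262 11.9088 1.0401
45.4606 20.1937 1.8970 0.0000
54.9126 34.0262 3.4600 0.0000 0.0000

Δt=0.36075, u=1.20973, d=0.82663, q=0.44596, disc=e^(-rΔt)=0.98959
k=4 terminal: V=max(K-S,0) → 54.9126 34.0262 3.4600 0.0000 0.0000
k=3: j=0 S=54.5194 intr=45.4606 cont=45.1236 V=45.4606[EX]; j=1 S=79.7863 intr=20.1937 cont=20.1826 V=20.1937[EX]; j=2 S=116.7632 intr=0.0000 cont=1.8970 V=1.8970[hold]; j=3 S=170.8771 intr=0.0000 cont=0.0000 V=0.0000[hold]
k=2: j=0 S=65.9538 intr=34.0262 cont=33.8367 V=34.0262[EX]; j=1 S=96.5200 intr=3.4600 cont=11.9088 V=11.9088[hold]; j=2 S=141.2521 intr=0.0000 cont=1.0401 V=1.0401[hold]
k=1: j=0 S=79.7863 intr=20.1937 cont=23.9113 V=23.9113[hold]; j=1 S=116.7632 intr=0.0000 cont=6.9883 V=6.9883[hold]
k=0: j=0 S=96.5200 intr=3.4600 cont=16.1940 V=16.1940[hold]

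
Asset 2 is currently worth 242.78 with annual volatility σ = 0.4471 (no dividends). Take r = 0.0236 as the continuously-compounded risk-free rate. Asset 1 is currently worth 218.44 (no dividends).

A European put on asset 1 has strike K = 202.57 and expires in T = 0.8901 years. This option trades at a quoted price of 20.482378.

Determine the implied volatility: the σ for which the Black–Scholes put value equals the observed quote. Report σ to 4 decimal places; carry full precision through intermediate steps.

sigma = 0.3776

At σ = 0.3776 the Black–Scholes value reproduces the quote:
σ√T = 0.3776·√0.8901 = 0.356247
d₁ = (ln(S/K) + (r+σ²/2)T) / (σ√T) = (ln(218.44/202.57) + (0.0236+0.3776²/2)·0.8901) / 0.356247 = (0.075426 + 0.084462) / 0.356247 = 0.448813
d₂ = d₁ − σ√T = 0.448813 − 0.356247 = 0.092566
e^{−rT} = 0.979213
N(−d₁) = 0.326783,  N(−d₂) = 0.463124
V = K·e^{−rT}·N(−d₂) − S·N(−d₁) = 91.864940 − 71.382563 = 20.482378 (the observed quote) — the price is monotone increasing in volatility, hence this σ is the only solution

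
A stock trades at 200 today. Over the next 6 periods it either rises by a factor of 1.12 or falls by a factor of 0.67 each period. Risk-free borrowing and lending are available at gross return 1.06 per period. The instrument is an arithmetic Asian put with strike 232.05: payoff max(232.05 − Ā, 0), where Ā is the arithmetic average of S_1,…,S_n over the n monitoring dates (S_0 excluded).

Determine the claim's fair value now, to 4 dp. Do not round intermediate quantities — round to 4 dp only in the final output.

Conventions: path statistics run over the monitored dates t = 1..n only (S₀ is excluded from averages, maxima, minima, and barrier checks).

Risk-neutral up-probability p* = (R−d)/(u−d) = (1.06−0.67)/(1.12−0.67) = 0.8667; the claim prices as the p*-weighted sum of path payoffs discounted by R^6.
Enumerate all 2^6 = 64 price paths (U = up ×1.12, D = down ×0.67); each path with k up-moves has probability p*^k·(1−p*)^(6−k).
DDDDDD: Ā=61.5548, payoff=170.4952, prob=0.000006
UDDDDD: Ā=102.8976, payoff=129.1524, prob=0.000037
DUDDDD: Ā=87.8976, payoff=144.1524, prob=0.000037
UUDDDD: Ā=146.9334, payoff=85.1166, prob=0.000237
DDUDDD: Ā=77.8476, payoff=154.2024, prob=0.000037
UDUDDD: Ā=130.1334, payoff=101.9166, prob=0.000237
DUUDDD: Ā=115.1334, payoff=116.9166, prob=0.000237
UUUDDD: Ā=192.4617, payoff=39.5883, prob=0.001543
DDDUDD: Ā=71.1141, payoff=160.9359, prob=0.000037
UDDUDD: Ā=118.8774, payoff=113.1726, prob=0.000237
DUDUDD: Ā=103.8774, payoff=128.1726, prob=0.000237
UUDUDD: Ā=173.6457, payoff=58.4043, prob=0.001543
DDUUDD: Ā=93.8274, payoff=138.2226, prob=0.000237
UDUUDD: Ā=156.8457, payoff=75.2043, prob=0.001543
DUUUDD: Ā=141.8457, payoff=90.2043, prob=0.001543
UUUUDD: Ā=237.1153, payoff=0.0000, prob=0.010030
DDDDUD: Ā=66.6027, payoff=165.4473, prob=0.000037
UDDDUD: Ā=111.3358, payoff=120.7142, prob=0.000237
DUDDUD: Ā=96.3358, payoff=135.7142, prob=0.000237
UUDDUD: Ā=161.0390, payoff=71.0110, prob=0.001543
DDUDUD: Ā=86.2858, payoff=145.7642, prob=0.000237
UDUDUD: Ā=144.2390, payoff=87.8110, prob=0.001543
DUUDUD: Ā=129.2390, payoff=102.8110, prob=0.001543
UUUDUD: Ā=216.0414, payoff=16.0086, prob=0.010030
DDDUUD: Ā=79.5523, payoff=152.4977, prob=0.000237
UDDUUD: Ā=132.9830, payoff=99.0670, prob=0.001543
DUDUUD: Ā=117.9830, payoff=114.0670, prob=0.001543
UUDUUD: Ā=197.2254, payoff=34.8246, prob=0.010030
DDUUUD: Ā=107.9330, payoff=124.1170, prob=0.001543
UDUUUD: Ā=180.4254, payoff=51.6246, prob=0.010030
DUUUUD: Ā=165.4254, payoff=66.6246, prob=0.010030
UUUUUD: Ā=276.5319, payoff=0.0000, prob=0.065193
DDDDDU: Ā=63.5800, payoff=168.4700, prob=0.000037
UDDDDU: Ā=106.2830, payoff=125.7670, prob=0.000237
DUDDDU: Ā=91.2830, payoff=140.7670, prob=0.000237
UUDDDU: Ā=152.5925, payoff=79.4575, prob=0.001543
DDUDDU: Ā=81.2330, payoff=150.8170, prob=0.000237
UDUDDU: Ā=135.7925, payoff=96.2575, prob=0.001543
DUUDDU: Ā=120.7925, payoff=111.2575, prob=0.001543
UUUDDU: Ā=201.9218, payoff=30.1282, prob=0.010030
DDDUDU: Ā=74.4995, payoff=157.5505, prob=0.000237
UDDUDU: Ā=124.5365, payoff=107.5135, prob=0.001543
DUDUDU: Ā=109.5365, payoff=122.5135, prob=0.001543
UUDUDU: Ā=183.1058, payoff=48.9442, prob=0.010030
DDUUDU: Ā=99.4865, payoff=132.5635, prob=0.001543
UDUUDU: Ā=166.3058, payoff=65.7442, prob=0.010030
DUUUDU: Ā=151.3058, payoff=80.7442, prob=0.010030
UUUUDU: Ā=252.9291, payoff=0.0000, prob=0.065193
DDDDUU: Ā=69.9881, payoff=162.0619, prob=0.000237
UDDDUU: Ā=116.9950, payoff=115.0550, prob=0.001543
DUDDUU: Ā=101.9950, payoff=130.0550, prob=0.001543
UUDDUU: Ā=170.4991, payoff=61.5509, prob=0.010030
DDUDUU: Ā=91.9450, payoff=140.1050, prob=0.001543
UDUDUU: Ā=153.6991, payoff=78.3509, prob=0.010030
DUUDUU: Ā=138.6991, payoff=93.3509, prob=0.010030
UUUDUU: Ā=231.8552, payoff=0.1948, prob=0.065193
DDDUUU: Ā=85.2115, payoff=146.8385, prob=0.001543
UDDUUU: Ā=142.4431, payoff=89.6069, prob=0.010030
DUDUUU: Ā=127.4431, payoff=104.6069, prob=0.010030
UUDUUU: Ā=213.0392, payoff=19.0108, prob=0.065193
DDUUUU: Ā=117.3931, payoff=114.6569, prob=0.010030
UDUUUU: Ā=196.2392, payoff=35.8108, prob=0.065193
DUUUUU: Ā=181.2392, payoff=50.8108, prob=0.065193
UUUUUU: Ā=302.9671, payoff=0.0000, prob=0.423753
Price = Σ prob·payoff / R^6 = 19.951915 / 1.418519 = 14.0653

price = 14.0653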